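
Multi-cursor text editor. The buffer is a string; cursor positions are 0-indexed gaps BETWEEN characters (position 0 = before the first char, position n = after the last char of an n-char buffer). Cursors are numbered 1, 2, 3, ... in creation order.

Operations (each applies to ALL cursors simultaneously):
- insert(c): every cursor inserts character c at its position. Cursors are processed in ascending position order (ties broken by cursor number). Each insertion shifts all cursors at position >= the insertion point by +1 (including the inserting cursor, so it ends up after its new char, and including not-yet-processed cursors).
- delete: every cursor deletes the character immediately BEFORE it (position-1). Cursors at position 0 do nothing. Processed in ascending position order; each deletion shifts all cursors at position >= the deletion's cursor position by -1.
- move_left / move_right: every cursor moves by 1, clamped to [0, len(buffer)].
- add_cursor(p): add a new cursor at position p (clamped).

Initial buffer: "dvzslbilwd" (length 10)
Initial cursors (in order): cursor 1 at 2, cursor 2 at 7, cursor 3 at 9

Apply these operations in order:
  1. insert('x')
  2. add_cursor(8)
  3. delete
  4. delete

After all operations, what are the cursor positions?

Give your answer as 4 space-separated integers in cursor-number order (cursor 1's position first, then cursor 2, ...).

After op 1 (insert('x')): buffer="dvxzslbixlwxd" (len 13), cursors c1@3 c2@9 c3@12, authorship ..1.....2..3.
After op 2 (add_cursor(8)): buffer="dvxzslbixlwxd" (len 13), cursors c1@3 c4@8 c2@9 c3@12, authorship ..1.....2..3.
After op 3 (delete): buffer="dvzslblwd" (len 9), cursors c1@2 c2@6 c4@6 c3@8, authorship .........
After op 4 (delete): buffer="dzsld" (len 5), cursors c1@1 c2@3 c4@3 c3@4, authorship .....

Answer: 1 3 4 3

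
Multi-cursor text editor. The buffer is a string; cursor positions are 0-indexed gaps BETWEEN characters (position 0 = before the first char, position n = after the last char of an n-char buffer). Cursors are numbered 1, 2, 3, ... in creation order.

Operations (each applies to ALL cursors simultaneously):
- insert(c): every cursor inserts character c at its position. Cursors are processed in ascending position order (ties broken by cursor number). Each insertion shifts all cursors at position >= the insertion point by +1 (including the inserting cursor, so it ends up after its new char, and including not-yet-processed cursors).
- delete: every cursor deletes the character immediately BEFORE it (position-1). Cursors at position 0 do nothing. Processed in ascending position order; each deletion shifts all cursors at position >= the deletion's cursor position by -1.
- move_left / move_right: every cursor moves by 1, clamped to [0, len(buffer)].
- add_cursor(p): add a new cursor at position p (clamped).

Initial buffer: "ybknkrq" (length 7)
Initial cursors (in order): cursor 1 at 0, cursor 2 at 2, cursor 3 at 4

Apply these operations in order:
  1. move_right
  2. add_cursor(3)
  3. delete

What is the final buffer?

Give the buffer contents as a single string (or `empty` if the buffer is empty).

After op 1 (move_right): buffer="ybknkrq" (len 7), cursors c1@1 c2@3 c3@5, authorship .......
After op 2 (add_cursor(3)): buffer="ybknkrq" (len 7), cursors c1@1 c2@3 c4@3 c3@5, authorship .......
After op 3 (delete): buffer="nrq" (len 3), cursors c1@0 c2@0 c4@0 c3@1, authorship ...

Answer: nrq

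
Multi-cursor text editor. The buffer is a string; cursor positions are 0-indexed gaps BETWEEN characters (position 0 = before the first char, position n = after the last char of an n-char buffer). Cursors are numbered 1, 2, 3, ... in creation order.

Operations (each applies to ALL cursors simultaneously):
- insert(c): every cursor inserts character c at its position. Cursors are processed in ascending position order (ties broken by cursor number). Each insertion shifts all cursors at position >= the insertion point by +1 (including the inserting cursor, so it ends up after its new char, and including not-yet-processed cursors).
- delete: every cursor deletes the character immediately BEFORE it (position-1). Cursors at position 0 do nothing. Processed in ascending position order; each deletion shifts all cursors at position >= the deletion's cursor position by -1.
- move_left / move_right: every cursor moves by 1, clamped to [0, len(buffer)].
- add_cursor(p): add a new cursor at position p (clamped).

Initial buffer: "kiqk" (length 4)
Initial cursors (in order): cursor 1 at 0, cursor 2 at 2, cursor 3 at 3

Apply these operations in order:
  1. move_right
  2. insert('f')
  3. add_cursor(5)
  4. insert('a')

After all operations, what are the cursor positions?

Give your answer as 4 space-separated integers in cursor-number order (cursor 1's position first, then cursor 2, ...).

Answer: 3 8 11 8

Derivation:
After op 1 (move_right): buffer="kiqk" (len 4), cursors c1@1 c2@3 c3@4, authorship ....
After op 2 (insert('f')): buffer="kfiqfkf" (len 7), cursors c1@2 c2@5 c3@7, authorship .1..2.3
After op 3 (add_cursor(5)): buffer="kfiqfkf" (len 7), cursors c1@2 c2@5 c4@5 c3@7, authorship .1..2.3
After op 4 (insert('a')): buffer="kfaiqfaakfa" (len 11), cursors c1@3 c2@8 c4@8 c3@11, authorship .11..224.33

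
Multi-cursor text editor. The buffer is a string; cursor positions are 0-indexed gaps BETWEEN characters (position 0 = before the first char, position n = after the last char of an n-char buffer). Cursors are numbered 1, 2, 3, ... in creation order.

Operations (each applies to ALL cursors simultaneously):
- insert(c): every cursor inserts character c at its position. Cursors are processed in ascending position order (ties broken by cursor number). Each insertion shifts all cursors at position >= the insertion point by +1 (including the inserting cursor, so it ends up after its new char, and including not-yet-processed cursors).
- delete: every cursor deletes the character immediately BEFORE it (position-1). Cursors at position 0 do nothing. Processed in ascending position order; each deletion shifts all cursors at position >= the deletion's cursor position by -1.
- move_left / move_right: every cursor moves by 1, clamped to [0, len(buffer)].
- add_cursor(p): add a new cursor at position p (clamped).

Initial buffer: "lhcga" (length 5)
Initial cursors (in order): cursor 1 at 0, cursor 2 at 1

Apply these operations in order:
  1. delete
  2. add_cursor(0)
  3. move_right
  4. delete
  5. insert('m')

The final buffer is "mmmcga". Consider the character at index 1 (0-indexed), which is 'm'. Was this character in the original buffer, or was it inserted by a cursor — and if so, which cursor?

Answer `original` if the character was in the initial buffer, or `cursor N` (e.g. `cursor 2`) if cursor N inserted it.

Answer: cursor 2

Derivation:
After op 1 (delete): buffer="hcga" (len 4), cursors c1@0 c2@0, authorship ....
After op 2 (add_cursor(0)): buffer="hcga" (len 4), cursors c1@0 c2@0 c3@0, authorship ....
After op 3 (move_right): buffer="hcga" (len 4), cursors c1@1 c2@1 c3@1, authorship ....
After op 4 (delete): buffer="cga" (len 3), cursors c1@0 c2@0 c3@0, authorship ...
After op 5 (insert('m')): buffer="mmmcga" (len 6), cursors c1@3 c2@3 c3@3, authorship 123...
Authorship (.=original, N=cursor N): 1 2 3 . . .
Index 1: author = 2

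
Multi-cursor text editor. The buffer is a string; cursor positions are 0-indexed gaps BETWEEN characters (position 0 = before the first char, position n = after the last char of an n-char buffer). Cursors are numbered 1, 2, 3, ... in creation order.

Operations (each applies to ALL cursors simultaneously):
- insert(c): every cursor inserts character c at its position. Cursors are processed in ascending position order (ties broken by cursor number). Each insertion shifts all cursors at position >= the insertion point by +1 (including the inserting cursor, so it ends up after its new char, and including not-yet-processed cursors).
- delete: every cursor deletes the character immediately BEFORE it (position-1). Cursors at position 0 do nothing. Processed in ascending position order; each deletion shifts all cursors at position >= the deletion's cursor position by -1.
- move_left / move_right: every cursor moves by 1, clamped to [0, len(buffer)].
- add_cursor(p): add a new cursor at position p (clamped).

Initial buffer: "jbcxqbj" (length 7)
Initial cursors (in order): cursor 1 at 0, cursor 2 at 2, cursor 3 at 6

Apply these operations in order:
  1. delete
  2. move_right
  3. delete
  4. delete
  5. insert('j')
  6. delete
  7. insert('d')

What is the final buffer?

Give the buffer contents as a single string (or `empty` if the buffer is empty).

Answer: ddxd

Derivation:
After op 1 (delete): buffer="jcxqj" (len 5), cursors c1@0 c2@1 c3@4, authorship .....
After op 2 (move_right): buffer="jcxqj" (len 5), cursors c1@1 c2@2 c3@5, authorship .....
After op 3 (delete): buffer="xq" (len 2), cursors c1@0 c2@0 c3@2, authorship ..
After op 4 (delete): buffer="x" (len 1), cursors c1@0 c2@0 c3@1, authorship .
After op 5 (insert('j')): buffer="jjxj" (len 4), cursors c1@2 c2@2 c3@4, authorship 12.3
After op 6 (delete): buffer="x" (len 1), cursors c1@0 c2@0 c3@1, authorship .
After op 7 (insert('d')): buffer="ddxd" (len 4), cursors c1@2 c2@2 c3@4, authorship 12.3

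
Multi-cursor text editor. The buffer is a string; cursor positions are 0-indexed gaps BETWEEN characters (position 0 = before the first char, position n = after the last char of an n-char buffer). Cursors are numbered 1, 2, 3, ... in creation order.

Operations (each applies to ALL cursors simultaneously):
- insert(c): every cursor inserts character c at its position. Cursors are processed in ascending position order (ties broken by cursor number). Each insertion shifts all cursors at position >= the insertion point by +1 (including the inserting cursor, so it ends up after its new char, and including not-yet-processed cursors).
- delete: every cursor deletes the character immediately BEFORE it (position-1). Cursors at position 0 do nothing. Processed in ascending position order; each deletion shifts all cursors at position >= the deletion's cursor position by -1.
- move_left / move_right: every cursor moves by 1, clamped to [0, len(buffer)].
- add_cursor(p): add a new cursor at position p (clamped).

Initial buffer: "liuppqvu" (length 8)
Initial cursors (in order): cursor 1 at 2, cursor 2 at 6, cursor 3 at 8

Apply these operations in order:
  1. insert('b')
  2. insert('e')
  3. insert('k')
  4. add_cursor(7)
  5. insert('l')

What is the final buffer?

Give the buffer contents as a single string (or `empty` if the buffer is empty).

Answer: libekluplpqbeklvubekl

Derivation:
After op 1 (insert('b')): buffer="libuppqbvub" (len 11), cursors c1@3 c2@8 c3@11, authorship ..1....2..3
After op 2 (insert('e')): buffer="libeuppqbevube" (len 14), cursors c1@4 c2@10 c3@14, authorship ..11....22..33
After op 3 (insert('k')): buffer="libekuppqbekvubek" (len 17), cursors c1@5 c2@12 c3@17, authorship ..111....222..333
After op 4 (add_cursor(7)): buffer="libekuppqbekvubek" (len 17), cursors c1@5 c4@7 c2@12 c3@17, authorship ..111....222..333
After op 5 (insert('l')): buffer="libekluplpqbeklvubekl" (len 21), cursors c1@6 c4@9 c2@15 c3@21, authorship ..1111..4..2222..3333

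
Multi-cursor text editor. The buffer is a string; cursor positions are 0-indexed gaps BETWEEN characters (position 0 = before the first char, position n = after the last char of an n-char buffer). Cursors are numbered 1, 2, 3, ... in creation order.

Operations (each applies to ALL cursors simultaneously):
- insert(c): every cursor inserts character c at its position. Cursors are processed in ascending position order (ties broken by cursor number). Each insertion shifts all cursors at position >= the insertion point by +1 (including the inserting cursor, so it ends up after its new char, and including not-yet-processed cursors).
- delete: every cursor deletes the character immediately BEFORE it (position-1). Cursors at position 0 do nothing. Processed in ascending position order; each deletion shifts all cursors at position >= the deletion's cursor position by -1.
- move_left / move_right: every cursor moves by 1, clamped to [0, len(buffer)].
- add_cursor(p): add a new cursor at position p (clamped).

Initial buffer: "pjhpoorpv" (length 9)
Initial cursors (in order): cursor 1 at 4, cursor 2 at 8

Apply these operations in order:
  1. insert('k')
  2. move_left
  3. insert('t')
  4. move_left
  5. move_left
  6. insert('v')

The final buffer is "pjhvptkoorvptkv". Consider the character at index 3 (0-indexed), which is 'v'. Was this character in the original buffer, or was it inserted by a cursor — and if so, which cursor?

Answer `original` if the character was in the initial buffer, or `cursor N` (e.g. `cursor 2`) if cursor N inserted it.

After op 1 (insert('k')): buffer="pjhpkoorpkv" (len 11), cursors c1@5 c2@10, authorship ....1....2.
After op 2 (move_left): buffer="pjhpkoorpkv" (len 11), cursors c1@4 c2@9, authorship ....1....2.
After op 3 (insert('t')): buffer="pjhptkoorptkv" (len 13), cursors c1@5 c2@11, authorship ....11....22.
After op 4 (move_left): buffer="pjhptkoorptkv" (len 13), cursors c1@4 c2@10, authorship ....11....22.
After op 5 (move_left): buffer="pjhptkoorptkv" (len 13), cursors c1@3 c2@9, authorship ....11....22.
After op 6 (insert('v')): buffer="pjhvptkoorvptkv" (len 15), cursors c1@4 c2@11, authorship ...1.11...2.22.
Authorship (.=original, N=cursor N): . . . 1 . 1 1 . . . 2 . 2 2 .
Index 3: author = 1

Answer: cursor 1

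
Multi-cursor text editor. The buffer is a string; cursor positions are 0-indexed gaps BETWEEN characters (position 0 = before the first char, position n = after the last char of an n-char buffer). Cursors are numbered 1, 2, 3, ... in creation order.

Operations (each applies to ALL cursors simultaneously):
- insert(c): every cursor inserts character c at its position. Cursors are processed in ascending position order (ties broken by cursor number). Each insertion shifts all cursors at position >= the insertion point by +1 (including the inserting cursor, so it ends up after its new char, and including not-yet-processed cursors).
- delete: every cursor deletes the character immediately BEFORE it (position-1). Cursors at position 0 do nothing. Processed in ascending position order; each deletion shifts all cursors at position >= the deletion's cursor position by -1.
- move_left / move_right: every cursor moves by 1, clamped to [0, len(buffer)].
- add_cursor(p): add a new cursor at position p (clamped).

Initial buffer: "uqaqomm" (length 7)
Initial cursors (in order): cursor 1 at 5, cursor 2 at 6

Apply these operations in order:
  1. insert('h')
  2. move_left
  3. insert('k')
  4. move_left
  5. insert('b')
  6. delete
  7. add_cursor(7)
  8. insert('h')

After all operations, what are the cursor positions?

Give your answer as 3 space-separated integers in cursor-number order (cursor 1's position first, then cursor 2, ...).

After op 1 (insert('h')): buffer="uqaqohmhm" (len 9), cursors c1@6 c2@8, authorship .....1.2.
After op 2 (move_left): buffer="uqaqohmhm" (len 9), cursors c1@5 c2@7, authorship .....1.2.
After op 3 (insert('k')): buffer="uqaqokhmkhm" (len 11), cursors c1@6 c2@9, authorship .....11.22.
After op 4 (move_left): buffer="uqaqokhmkhm" (len 11), cursors c1@5 c2@8, authorship .....11.22.
After op 5 (insert('b')): buffer="uqaqobkhmbkhm" (len 13), cursors c1@6 c2@10, authorship .....111.222.
After op 6 (delete): buffer="uqaqokhmkhm" (len 11), cursors c1@5 c2@8, authorship .....11.22.
After op 7 (add_cursor(7)): buffer="uqaqokhmkhm" (len 11), cursors c1@5 c3@7 c2@8, authorship .....11.22.
After op 8 (insert('h')): buffer="uqaqohkhhmhkhm" (len 14), cursors c1@6 c3@9 c2@11, authorship .....1113.222.

Answer: 6 11 9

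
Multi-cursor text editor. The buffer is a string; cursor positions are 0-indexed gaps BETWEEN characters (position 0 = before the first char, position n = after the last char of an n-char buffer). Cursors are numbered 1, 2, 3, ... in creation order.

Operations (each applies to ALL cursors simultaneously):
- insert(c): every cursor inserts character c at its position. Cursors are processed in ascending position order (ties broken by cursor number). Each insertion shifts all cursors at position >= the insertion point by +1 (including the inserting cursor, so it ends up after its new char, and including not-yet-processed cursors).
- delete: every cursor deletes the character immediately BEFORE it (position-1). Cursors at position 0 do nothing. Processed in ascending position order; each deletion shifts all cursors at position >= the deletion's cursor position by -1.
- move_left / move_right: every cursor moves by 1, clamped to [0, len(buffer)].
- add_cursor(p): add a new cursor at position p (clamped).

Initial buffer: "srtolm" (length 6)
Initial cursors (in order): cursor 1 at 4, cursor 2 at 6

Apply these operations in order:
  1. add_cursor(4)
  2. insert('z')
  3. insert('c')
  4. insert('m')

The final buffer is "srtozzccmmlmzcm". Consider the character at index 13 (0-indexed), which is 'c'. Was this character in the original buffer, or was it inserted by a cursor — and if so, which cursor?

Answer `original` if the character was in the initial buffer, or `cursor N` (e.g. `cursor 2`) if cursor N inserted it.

After op 1 (add_cursor(4)): buffer="srtolm" (len 6), cursors c1@4 c3@4 c2@6, authorship ......
After op 2 (insert('z')): buffer="srtozzlmz" (len 9), cursors c1@6 c3@6 c2@9, authorship ....13..2
After op 3 (insert('c')): buffer="srtozzcclmzc" (len 12), cursors c1@8 c3@8 c2@12, authorship ....1313..22
After op 4 (insert('m')): buffer="srtozzccmmlmzcm" (len 15), cursors c1@10 c3@10 c2@15, authorship ....131313..222
Authorship (.=original, N=cursor N): . . . . 1 3 1 3 1 3 . . 2 2 2
Index 13: author = 2

Answer: cursor 2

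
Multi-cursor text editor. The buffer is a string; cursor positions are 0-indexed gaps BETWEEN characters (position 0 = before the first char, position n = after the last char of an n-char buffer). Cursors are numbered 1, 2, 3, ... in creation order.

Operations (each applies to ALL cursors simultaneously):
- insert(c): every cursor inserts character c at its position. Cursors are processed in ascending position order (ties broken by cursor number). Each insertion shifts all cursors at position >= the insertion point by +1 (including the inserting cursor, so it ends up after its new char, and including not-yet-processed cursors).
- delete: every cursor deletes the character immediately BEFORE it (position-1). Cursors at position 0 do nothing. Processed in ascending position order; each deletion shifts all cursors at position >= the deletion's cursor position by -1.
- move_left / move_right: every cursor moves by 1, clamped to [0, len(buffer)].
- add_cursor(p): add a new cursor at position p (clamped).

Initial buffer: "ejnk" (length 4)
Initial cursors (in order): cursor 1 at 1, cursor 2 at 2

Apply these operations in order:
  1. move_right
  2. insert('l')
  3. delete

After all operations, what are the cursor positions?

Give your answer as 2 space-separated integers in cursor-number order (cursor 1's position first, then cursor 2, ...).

After op 1 (move_right): buffer="ejnk" (len 4), cursors c1@2 c2@3, authorship ....
After op 2 (insert('l')): buffer="ejlnlk" (len 6), cursors c1@3 c2@5, authorship ..1.2.
After op 3 (delete): buffer="ejnk" (len 4), cursors c1@2 c2@3, authorship ....

Answer: 2 3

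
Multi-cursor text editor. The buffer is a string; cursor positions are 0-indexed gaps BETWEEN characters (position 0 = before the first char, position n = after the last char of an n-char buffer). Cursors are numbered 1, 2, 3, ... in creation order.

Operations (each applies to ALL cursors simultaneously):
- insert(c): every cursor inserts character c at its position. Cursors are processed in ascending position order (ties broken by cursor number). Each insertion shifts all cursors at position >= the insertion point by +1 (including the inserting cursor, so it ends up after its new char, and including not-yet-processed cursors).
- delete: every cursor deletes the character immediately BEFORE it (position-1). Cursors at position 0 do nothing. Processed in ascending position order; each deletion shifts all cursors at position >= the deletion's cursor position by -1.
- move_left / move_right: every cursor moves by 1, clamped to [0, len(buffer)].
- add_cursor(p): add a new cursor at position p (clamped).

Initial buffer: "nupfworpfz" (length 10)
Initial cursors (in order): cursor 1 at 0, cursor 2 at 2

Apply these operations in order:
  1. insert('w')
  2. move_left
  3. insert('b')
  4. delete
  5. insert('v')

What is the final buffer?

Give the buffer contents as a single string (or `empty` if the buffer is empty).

Answer: vwnuvwpfworpfz

Derivation:
After op 1 (insert('w')): buffer="wnuwpfworpfz" (len 12), cursors c1@1 c2@4, authorship 1..2........
After op 2 (move_left): buffer="wnuwpfworpfz" (len 12), cursors c1@0 c2@3, authorship 1..2........
After op 3 (insert('b')): buffer="bwnubwpfworpfz" (len 14), cursors c1@1 c2@5, authorship 11..22........
After op 4 (delete): buffer="wnuwpfworpfz" (len 12), cursors c1@0 c2@3, authorship 1..2........
After op 5 (insert('v')): buffer="vwnuvwpfworpfz" (len 14), cursors c1@1 c2@5, authorship 11..22........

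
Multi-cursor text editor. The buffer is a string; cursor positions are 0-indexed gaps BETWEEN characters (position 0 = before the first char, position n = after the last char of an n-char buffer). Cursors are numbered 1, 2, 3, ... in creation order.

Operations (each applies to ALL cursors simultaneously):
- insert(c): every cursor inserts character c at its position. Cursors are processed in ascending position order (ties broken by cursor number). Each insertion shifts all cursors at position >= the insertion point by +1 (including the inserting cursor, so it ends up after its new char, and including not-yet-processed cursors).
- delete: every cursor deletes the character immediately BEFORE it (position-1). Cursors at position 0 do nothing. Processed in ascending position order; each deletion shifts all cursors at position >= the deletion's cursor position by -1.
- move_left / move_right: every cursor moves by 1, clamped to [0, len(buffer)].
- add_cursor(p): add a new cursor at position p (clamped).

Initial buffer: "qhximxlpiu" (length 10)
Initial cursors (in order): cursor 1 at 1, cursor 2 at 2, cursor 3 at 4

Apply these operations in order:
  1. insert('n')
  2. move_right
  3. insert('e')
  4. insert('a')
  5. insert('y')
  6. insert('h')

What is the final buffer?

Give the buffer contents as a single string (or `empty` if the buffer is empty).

After op 1 (insert('n')): buffer="qnhnxinmxlpiu" (len 13), cursors c1@2 c2@4 c3@7, authorship .1.2..3......
After op 2 (move_right): buffer="qnhnxinmxlpiu" (len 13), cursors c1@3 c2@5 c3@8, authorship .1.2..3......
After op 3 (insert('e')): buffer="qnhenxeinmexlpiu" (len 16), cursors c1@4 c2@7 c3@11, authorship .1.12.2.3.3.....
After op 4 (insert('a')): buffer="qnheanxeainmeaxlpiu" (len 19), cursors c1@5 c2@9 c3@14, authorship .1.112.22.3.33.....
After op 5 (insert('y')): buffer="qnheaynxeayinmeayxlpiu" (len 22), cursors c1@6 c2@11 c3@17, authorship .1.1112.222.3.333.....
After op 6 (insert('h')): buffer="qnheayhnxeayhinmeayhxlpiu" (len 25), cursors c1@7 c2@13 c3@20, authorship .1.11112.2222.3.3333.....

Answer: qnheayhnxeayhinmeayhxlpiu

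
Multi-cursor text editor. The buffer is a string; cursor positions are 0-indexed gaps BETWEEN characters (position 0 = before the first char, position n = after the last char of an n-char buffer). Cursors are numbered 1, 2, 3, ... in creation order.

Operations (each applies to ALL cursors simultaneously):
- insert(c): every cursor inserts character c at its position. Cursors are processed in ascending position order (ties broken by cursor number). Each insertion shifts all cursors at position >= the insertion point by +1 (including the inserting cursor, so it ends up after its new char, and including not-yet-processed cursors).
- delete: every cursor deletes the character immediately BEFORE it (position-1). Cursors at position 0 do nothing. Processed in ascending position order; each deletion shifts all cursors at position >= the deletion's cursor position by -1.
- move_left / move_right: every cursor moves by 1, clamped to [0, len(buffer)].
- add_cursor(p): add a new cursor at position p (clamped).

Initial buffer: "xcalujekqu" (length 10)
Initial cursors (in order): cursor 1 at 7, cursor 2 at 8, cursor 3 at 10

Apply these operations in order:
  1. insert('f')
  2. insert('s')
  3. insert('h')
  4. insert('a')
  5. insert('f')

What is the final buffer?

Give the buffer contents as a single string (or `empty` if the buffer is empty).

After op 1 (insert('f')): buffer="xcalujefkfquf" (len 13), cursors c1@8 c2@10 c3@13, authorship .......1.2..3
After op 2 (insert('s')): buffer="xcalujefskfsqufs" (len 16), cursors c1@9 c2@12 c3@16, authorship .......11.22..33
After op 3 (insert('h')): buffer="xcalujefshkfshqufsh" (len 19), cursors c1@10 c2@14 c3@19, authorship .......111.222..333
After op 4 (insert('a')): buffer="xcalujefshakfshaqufsha" (len 22), cursors c1@11 c2@16 c3@22, authorship .......1111.2222..3333
After op 5 (insert('f')): buffer="xcalujefshafkfshafqufshaf" (len 25), cursors c1@12 c2@18 c3@25, authorship .......11111.22222..33333

Answer: xcalujefshafkfshafqufshaf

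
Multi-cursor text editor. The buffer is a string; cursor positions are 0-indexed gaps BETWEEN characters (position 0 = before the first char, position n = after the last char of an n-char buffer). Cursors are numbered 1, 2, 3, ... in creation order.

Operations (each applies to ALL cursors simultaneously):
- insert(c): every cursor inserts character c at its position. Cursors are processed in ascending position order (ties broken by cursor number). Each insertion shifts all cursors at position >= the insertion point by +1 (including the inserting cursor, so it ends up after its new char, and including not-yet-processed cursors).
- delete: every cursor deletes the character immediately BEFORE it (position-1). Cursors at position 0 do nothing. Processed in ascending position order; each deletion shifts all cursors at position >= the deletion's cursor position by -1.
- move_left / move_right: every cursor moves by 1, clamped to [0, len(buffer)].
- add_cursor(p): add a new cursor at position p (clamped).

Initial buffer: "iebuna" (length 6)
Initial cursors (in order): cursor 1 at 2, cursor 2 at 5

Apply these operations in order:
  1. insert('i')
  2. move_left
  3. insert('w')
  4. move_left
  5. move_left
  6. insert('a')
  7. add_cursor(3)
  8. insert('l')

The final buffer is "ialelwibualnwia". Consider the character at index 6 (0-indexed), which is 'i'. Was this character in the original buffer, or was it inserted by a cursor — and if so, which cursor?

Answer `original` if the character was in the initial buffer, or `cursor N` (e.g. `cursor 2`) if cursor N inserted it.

After op 1 (insert('i')): buffer="ieibunia" (len 8), cursors c1@3 c2@7, authorship ..1...2.
After op 2 (move_left): buffer="ieibunia" (len 8), cursors c1@2 c2@6, authorship ..1...2.
After op 3 (insert('w')): buffer="iewibunwia" (len 10), cursors c1@3 c2@8, authorship ..11...22.
After op 4 (move_left): buffer="iewibunwia" (len 10), cursors c1@2 c2@7, authorship ..11...22.
After op 5 (move_left): buffer="iewibunwia" (len 10), cursors c1@1 c2@6, authorship ..11...22.
After op 6 (insert('a')): buffer="iaewibuanwia" (len 12), cursors c1@2 c2@8, authorship .1.11..2.22.
After op 7 (add_cursor(3)): buffer="iaewibuanwia" (len 12), cursors c1@2 c3@3 c2@8, authorship .1.11..2.22.
After op 8 (insert('l')): buffer="ialelwibualnwia" (len 15), cursors c1@3 c3@5 c2@11, authorship .11.311..22.22.
Authorship (.=original, N=cursor N): . 1 1 . 3 1 1 . . 2 2 . 2 2 .
Index 6: author = 1

Answer: cursor 1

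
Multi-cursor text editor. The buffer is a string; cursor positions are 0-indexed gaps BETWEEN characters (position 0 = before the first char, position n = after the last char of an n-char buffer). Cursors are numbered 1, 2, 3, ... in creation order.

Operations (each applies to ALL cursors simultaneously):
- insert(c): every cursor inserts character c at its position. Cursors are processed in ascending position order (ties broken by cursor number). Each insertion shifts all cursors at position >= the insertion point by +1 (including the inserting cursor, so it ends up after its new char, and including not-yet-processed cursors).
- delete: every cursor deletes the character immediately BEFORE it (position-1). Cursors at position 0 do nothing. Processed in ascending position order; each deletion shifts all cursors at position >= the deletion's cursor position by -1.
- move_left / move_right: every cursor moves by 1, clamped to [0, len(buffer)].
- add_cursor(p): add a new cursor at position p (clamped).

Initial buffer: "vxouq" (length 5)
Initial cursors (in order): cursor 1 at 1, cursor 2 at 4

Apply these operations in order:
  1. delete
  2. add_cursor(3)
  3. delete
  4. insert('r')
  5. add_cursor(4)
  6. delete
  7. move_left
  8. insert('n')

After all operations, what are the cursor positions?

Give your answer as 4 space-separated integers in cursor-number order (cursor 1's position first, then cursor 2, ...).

After op 1 (delete): buffer="xoq" (len 3), cursors c1@0 c2@2, authorship ...
After op 2 (add_cursor(3)): buffer="xoq" (len 3), cursors c1@0 c2@2 c3@3, authorship ...
After op 3 (delete): buffer="x" (len 1), cursors c1@0 c2@1 c3@1, authorship .
After op 4 (insert('r')): buffer="rxrr" (len 4), cursors c1@1 c2@4 c3@4, authorship 1.23
After op 5 (add_cursor(4)): buffer="rxrr" (len 4), cursors c1@1 c2@4 c3@4 c4@4, authorship 1.23
After op 6 (delete): buffer="" (len 0), cursors c1@0 c2@0 c3@0 c4@0, authorship 
After op 7 (move_left): buffer="" (len 0), cursors c1@0 c2@0 c3@0 c4@0, authorship 
After op 8 (insert('n')): buffer="nnnn" (len 4), cursors c1@4 c2@4 c3@4 c4@4, authorship 1234

Answer: 4 4 4 4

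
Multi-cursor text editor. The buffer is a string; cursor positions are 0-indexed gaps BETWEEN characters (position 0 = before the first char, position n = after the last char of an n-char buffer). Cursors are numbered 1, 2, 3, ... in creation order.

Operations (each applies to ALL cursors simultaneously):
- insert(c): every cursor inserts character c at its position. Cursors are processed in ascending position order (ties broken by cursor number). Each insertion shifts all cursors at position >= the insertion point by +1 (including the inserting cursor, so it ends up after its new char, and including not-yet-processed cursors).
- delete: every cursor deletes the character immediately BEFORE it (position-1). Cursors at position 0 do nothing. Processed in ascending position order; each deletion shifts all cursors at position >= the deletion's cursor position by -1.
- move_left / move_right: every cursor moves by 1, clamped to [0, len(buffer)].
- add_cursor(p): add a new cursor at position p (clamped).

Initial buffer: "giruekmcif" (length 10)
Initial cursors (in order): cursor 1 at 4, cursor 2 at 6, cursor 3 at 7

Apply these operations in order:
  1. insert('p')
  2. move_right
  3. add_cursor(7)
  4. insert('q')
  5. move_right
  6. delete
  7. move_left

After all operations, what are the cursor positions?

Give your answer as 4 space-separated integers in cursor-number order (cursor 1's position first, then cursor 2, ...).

Answer: 6 9 11 7

Derivation:
After op 1 (insert('p')): buffer="girupekpmpcif" (len 13), cursors c1@5 c2@8 c3@10, authorship ....1..2.3...
After op 2 (move_right): buffer="girupekpmpcif" (len 13), cursors c1@6 c2@9 c3@11, authorship ....1..2.3...
After op 3 (add_cursor(7)): buffer="girupekpmpcif" (len 13), cursors c1@6 c4@7 c2@9 c3@11, authorship ....1..2.3...
After op 4 (insert('q')): buffer="girupeqkqpmqpcqif" (len 17), cursors c1@7 c4@9 c2@12 c3@15, authorship ....1.1.42.23.3..
After op 5 (move_right): buffer="girupeqkqpmqpcqif" (len 17), cursors c1@8 c4@10 c2@13 c3@16, authorship ....1.1.42.23.3..
After op 6 (delete): buffer="girupeqqmqcqf" (len 13), cursors c1@7 c4@8 c2@10 c3@12, authorship ....1.14.2.3.
After op 7 (move_left): buffer="girupeqqmqcqf" (len 13), cursors c1@6 c4@7 c2@9 c3@11, authorship ....1.14.2.3.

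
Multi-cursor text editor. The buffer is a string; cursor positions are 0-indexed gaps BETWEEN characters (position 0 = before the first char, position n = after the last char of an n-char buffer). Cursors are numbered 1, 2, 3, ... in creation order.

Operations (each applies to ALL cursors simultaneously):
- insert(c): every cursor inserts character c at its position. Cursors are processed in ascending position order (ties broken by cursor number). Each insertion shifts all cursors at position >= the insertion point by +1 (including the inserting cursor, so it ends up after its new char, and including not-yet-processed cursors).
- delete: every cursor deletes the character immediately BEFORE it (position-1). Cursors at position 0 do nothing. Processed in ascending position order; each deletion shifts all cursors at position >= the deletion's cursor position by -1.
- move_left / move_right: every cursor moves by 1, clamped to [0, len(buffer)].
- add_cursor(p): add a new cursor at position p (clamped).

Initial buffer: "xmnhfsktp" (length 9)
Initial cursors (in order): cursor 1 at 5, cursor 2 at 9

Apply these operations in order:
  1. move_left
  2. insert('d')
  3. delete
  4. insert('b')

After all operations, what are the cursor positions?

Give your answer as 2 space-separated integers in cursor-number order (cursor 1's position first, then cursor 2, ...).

After op 1 (move_left): buffer="xmnhfsktp" (len 9), cursors c1@4 c2@8, authorship .........
After op 2 (insert('d')): buffer="xmnhdfsktdp" (len 11), cursors c1@5 c2@10, authorship ....1....2.
After op 3 (delete): buffer="xmnhfsktp" (len 9), cursors c1@4 c2@8, authorship .........
After op 4 (insert('b')): buffer="xmnhbfsktbp" (len 11), cursors c1@5 c2@10, authorship ....1....2.

Answer: 5 10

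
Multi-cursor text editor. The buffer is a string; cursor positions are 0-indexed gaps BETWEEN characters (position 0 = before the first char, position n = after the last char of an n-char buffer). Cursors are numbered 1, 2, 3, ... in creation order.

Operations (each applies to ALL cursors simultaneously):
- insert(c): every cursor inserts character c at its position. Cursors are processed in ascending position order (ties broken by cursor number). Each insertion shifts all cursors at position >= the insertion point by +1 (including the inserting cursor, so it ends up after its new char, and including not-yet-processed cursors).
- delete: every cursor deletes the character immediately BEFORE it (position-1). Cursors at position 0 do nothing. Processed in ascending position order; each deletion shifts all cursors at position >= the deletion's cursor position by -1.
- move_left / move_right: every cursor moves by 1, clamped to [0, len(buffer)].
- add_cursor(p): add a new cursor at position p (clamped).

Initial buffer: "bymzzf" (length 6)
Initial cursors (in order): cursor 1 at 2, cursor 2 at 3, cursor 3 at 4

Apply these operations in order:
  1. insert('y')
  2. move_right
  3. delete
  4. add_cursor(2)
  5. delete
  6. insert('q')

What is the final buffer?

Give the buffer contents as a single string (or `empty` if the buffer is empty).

After op 1 (insert('y')): buffer="byymyzyzf" (len 9), cursors c1@3 c2@5 c3@7, authorship ..1.2.3..
After op 2 (move_right): buffer="byymyzyzf" (len 9), cursors c1@4 c2@6 c3@8, authorship ..1.2.3..
After op 3 (delete): buffer="byyyyf" (len 6), cursors c1@3 c2@4 c3@5, authorship ..123.
After op 4 (add_cursor(2)): buffer="byyyyf" (len 6), cursors c4@2 c1@3 c2@4 c3@5, authorship ..123.
After op 5 (delete): buffer="bf" (len 2), cursors c1@1 c2@1 c3@1 c4@1, authorship ..
After op 6 (insert('q')): buffer="bqqqqf" (len 6), cursors c1@5 c2@5 c3@5 c4@5, authorship .1234.

Answer: bqqqqf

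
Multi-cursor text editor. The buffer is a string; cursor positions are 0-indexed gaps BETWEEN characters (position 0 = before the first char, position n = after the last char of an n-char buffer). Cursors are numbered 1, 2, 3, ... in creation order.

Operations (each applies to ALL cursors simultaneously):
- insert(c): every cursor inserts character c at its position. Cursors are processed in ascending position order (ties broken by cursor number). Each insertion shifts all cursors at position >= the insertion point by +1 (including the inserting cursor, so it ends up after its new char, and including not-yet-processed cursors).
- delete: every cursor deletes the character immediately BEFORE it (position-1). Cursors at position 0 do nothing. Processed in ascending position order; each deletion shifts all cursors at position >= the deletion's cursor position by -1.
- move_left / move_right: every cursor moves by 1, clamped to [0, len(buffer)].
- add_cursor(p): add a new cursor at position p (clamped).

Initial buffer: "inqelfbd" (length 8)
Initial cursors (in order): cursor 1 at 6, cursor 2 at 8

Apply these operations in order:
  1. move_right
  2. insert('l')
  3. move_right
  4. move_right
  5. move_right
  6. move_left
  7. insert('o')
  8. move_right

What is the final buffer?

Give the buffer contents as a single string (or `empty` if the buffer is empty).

Answer: inqelfbldool

Derivation:
After op 1 (move_right): buffer="inqelfbd" (len 8), cursors c1@7 c2@8, authorship ........
After op 2 (insert('l')): buffer="inqelfbldl" (len 10), cursors c1@8 c2@10, authorship .......1.2
After op 3 (move_right): buffer="inqelfbldl" (len 10), cursors c1@9 c2@10, authorship .......1.2
After op 4 (move_right): buffer="inqelfbldl" (len 10), cursors c1@10 c2@10, authorship .......1.2
After op 5 (move_right): buffer="inqelfbldl" (len 10), cursors c1@10 c2@10, authorship .......1.2
After op 6 (move_left): buffer="inqelfbldl" (len 10), cursors c1@9 c2@9, authorship .......1.2
After op 7 (insert('o')): buffer="inqelfbldool" (len 12), cursors c1@11 c2@11, authorship .......1.122
After op 8 (move_right): buffer="inqelfbldool" (len 12), cursors c1@12 c2@12, authorship .......1.122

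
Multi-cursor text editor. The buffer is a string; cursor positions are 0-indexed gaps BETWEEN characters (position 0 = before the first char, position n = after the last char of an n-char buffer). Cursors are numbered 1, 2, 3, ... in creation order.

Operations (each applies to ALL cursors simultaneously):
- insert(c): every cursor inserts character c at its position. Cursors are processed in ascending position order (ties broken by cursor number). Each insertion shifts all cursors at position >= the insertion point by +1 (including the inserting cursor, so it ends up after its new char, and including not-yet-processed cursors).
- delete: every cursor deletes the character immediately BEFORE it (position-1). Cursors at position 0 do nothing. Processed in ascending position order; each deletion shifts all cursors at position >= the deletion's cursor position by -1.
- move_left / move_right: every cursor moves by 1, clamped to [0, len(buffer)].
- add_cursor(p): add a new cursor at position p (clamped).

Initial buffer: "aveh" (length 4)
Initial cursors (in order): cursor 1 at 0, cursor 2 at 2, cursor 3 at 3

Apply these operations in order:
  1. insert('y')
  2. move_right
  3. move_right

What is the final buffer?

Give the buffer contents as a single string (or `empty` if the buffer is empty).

Answer: yavyeyh

Derivation:
After op 1 (insert('y')): buffer="yavyeyh" (len 7), cursors c1@1 c2@4 c3@6, authorship 1..2.3.
After op 2 (move_right): buffer="yavyeyh" (len 7), cursors c1@2 c2@5 c3@7, authorship 1..2.3.
After op 3 (move_right): buffer="yavyeyh" (len 7), cursors c1@3 c2@6 c3@7, authorship 1..2.3.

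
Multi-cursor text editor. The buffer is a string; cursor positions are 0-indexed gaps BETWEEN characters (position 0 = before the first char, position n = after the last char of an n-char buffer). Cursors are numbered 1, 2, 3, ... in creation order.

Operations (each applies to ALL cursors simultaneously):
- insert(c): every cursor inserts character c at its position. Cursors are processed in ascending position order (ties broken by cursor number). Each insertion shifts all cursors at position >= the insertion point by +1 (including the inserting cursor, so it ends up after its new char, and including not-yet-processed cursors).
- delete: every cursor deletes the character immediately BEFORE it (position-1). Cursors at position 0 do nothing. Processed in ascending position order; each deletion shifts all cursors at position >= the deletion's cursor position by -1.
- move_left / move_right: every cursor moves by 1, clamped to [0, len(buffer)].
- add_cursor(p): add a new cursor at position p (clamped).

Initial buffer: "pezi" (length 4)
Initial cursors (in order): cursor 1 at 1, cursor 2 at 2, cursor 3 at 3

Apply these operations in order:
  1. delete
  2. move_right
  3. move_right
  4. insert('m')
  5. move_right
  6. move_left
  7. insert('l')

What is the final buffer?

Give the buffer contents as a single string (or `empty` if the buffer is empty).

After op 1 (delete): buffer="i" (len 1), cursors c1@0 c2@0 c3@0, authorship .
After op 2 (move_right): buffer="i" (len 1), cursors c1@1 c2@1 c3@1, authorship .
After op 3 (move_right): buffer="i" (len 1), cursors c1@1 c2@1 c3@1, authorship .
After op 4 (insert('m')): buffer="immm" (len 4), cursors c1@4 c2@4 c3@4, authorship .123
After op 5 (move_right): buffer="immm" (len 4), cursors c1@4 c2@4 c3@4, authorship .123
After op 6 (move_left): buffer="immm" (len 4), cursors c1@3 c2@3 c3@3, authorship .123
After op 7 (insert('l')): buffer="immlllm" (len 7), cursors c1@6 c2@6 c3@6, authorship .121233

Answer: immlllm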